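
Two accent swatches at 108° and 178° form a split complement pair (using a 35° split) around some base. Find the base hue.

323°

The accents sit 35° either side of the complement, so the complement is their short-arc midpoint on the wheel.
Short-arc midpoint of 108° and 178°: 143°.
Base is 180° from the complement: 143 − 180 = -37 → -37 + 360 = 323°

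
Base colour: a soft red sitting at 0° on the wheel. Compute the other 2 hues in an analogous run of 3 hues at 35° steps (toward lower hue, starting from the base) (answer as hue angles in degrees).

325° and 290°

Analogous hues sit every 35° along the wheel.
0 − 35 = -35 → -35 + 360 = 325°
0 − 70 = -70 → -70 + 360 = 290°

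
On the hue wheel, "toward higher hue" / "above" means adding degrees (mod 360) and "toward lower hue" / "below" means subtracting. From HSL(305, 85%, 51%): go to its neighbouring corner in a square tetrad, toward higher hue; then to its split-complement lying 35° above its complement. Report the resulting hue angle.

305 + 90 = 395 → 395 − 360 = 35°   (square ↑)
35 + 215 = 250°   (split-comp 35° ↑)

250°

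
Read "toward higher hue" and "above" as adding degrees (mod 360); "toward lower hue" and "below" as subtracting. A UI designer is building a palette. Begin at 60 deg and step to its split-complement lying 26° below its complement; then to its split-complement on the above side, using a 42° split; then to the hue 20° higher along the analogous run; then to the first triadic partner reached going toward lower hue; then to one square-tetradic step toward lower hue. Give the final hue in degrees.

split-comp 26° ↓ +154°: 60 + 154 = 214°
split-comp 42° ↑ +222°: 214 + 222 = 436 → 436 − 360 = 76°
analog 20° ↑ +20°: 76 + 20 = 96°
triadic ↓ −120°: 96 − 120 = -24 → -24 + 360 = 336°
square ↓ −90°: 336 − 90 = 246°

246°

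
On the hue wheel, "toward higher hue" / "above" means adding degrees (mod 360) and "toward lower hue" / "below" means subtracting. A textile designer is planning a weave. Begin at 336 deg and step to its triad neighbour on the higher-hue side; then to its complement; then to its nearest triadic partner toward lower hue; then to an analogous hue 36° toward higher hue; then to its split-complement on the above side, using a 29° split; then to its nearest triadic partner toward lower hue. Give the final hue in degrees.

281°

triadic ↑ +120°: 336 + 120 = 456 → 456 − 360 = 96°
complement +180°: 96 + 180 = 276°
triadic ↓ −120°: 276 − 120 = 156°
analog 36° ↑ +36°: 156 + 36 = 192°
split-comp 29° ↑ +209°: 192 + 209 = 401 → 401 − 360 = 41°
triadic ↓ −120°: 41 − 120 = -79 → -79 + 360 = 281°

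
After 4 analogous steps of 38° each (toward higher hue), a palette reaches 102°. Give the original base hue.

4 steps of 38° (toward higher hue) give a net shift of +152°.
Start = end − shift: 102 − 152 = -50 → -50 + 360 = 310°

310°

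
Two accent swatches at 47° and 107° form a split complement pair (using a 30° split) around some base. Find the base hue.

257°

The accents sit 30° either side of the complement, so the complement is their short-arc midpoint on the wheel.
Short-arc midpoint of 47° and 107°: 77°.
Base is 180° from the complement: 77 − 180 = -103 → -103 + 360 = 257°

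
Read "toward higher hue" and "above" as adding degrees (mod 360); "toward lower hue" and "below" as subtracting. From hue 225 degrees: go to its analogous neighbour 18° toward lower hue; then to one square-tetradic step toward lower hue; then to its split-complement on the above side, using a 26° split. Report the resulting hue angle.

−18° (analog 18° ↓): 225 − 18 = 207°
−90° (square ↓): 207 − 90 = 117°
+206° (split-comp 26° ↑): 117 + 206 = 323°

323°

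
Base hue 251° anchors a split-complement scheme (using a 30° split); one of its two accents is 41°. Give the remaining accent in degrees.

Split-complementary hues sit 30° either side of the complement.
Complement of the base 251°: 251 + 180 = 431 → 431 − 360 = 71°
The given accent 41° is 30° one side of 71°; the other accent sits 30° the other side: 71 + 30 = 101°

101°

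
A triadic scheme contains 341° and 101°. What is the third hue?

A triad spaces three hues 120° apart.
The full set is {101°, 221°, 341°}.

221°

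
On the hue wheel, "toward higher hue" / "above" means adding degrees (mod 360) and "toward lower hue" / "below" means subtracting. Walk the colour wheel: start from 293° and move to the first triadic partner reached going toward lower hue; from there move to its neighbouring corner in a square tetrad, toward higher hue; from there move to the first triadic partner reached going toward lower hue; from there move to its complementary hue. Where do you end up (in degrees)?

−120° (triadic ↓): 293 − 120 = 173°
+90° (square ↑): 173 + 90 = 263°
−120° (triadic ↓): 263 − 120 = 143°
+180° (complement): 143 + 180 = 323°

323°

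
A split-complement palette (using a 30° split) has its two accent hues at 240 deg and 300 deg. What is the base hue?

The accents sit 30° either side of the complement, so the complement is their short-arc midpoint on the wheel.
Short-arc midpoint of 240° and 300°: 270°.
Base is 180° from the complement: 270 − 180 = 90°

90°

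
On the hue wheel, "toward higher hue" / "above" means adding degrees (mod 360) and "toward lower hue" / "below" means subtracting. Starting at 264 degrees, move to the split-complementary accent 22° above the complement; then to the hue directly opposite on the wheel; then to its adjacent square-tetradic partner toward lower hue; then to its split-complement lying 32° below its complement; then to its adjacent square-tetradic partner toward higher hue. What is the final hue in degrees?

74°

split-comp 22° ↑ +202°: 264 + 202 = 466 → 466 − 360 = 106°
complement +180°: 106 + 180 = 286°
square ↓ −90°: 286 − 90 = 196°
split-comp 32° ↓ +148°: 196 + 148 = 344°
square ↑ +90°: 344 + 90 = 434 → 434 − 360 = 74°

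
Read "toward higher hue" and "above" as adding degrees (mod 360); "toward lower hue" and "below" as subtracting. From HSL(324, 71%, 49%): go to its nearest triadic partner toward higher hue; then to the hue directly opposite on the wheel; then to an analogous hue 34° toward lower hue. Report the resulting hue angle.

230°

324 + 120 = 444 → 444 − 360 = 84°   (triadic ↑)
84 + 180 = 264°   (complement)
264 − 34 = 230°   (analog 34° ↓)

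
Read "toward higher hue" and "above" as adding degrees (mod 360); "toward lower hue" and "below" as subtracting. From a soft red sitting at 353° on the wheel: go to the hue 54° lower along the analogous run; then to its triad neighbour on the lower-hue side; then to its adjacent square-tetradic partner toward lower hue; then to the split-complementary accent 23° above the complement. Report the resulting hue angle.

292°

−54° (analog 54° ↓): 353 − 54 = 299°
−120° (triadic ↓): 299 − 120 = 179°
−90° (square ↓): 179 − 90 = 89°
+203° (split-comp 23° ↑): 89 + 203 = 292°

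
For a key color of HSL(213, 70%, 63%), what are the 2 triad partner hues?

333° and 93°

213 + 120 = 333°
213 + 240 = 453 → 453 − 360 = 93°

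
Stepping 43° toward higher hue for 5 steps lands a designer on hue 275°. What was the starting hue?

5 steps of 43° (toward higher hue) give a net shift of +215°.
Start = end − shift: 275 − 215 = 60°

60°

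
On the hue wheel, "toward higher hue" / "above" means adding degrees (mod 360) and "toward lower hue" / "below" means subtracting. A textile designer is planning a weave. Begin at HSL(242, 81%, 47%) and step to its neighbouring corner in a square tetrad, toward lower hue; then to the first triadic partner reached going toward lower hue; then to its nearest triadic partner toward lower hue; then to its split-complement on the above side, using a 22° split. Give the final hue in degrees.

square ↓ −90°: 242 − 90 = 152°
triadic ↓ −120°: 152 − 120 = 32°
triadic ↓ −120°: 32 − 120 = -88 → -88 + 360 = 272°
split-comp 22° ↑ +202°: 272 + 202 = 474 → 474 − 360 = 114°

114°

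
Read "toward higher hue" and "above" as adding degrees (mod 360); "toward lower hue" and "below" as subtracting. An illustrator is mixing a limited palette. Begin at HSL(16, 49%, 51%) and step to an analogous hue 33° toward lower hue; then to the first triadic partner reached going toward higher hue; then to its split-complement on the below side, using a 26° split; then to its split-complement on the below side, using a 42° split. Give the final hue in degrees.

16 − 33 = -17 → -17 + 360 = 343°   (analog 33° ↓)
343 + 120 = 463 → 463 − 360 = 103°   (triadic ↑)
103 + 154 = 257°   (split-comp 26° ↓)
257 + 138 = 395 → 395 − 360 = 35°   (split-comp 42° ↓)

35°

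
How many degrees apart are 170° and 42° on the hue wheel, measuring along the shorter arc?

|170 − 42| = 128.
128 ≤ 180, so the shorter arc is 128°.

128°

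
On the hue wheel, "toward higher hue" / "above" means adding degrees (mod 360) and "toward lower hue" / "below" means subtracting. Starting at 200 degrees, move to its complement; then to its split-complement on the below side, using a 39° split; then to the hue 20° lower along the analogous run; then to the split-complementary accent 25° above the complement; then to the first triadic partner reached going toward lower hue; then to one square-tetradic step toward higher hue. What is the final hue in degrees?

+180° (complement): 200 + 180 = 380 → 380 − 360 = 20°
+141° (split-comp 39° ↓): 20 + 141 = 161°
−20° (analog 20° ↓): 161 − 20 = 141°
+205° (split-comp 25° ↑): 141 + 205 = 346°
−120° (triadic ↓): 346 − 120 = 226°
+90° (square ↑): 226 + 90 = 316°

316°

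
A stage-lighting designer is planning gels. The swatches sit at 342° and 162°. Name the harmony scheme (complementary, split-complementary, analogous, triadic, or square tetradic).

complementary

Sort the hues: 162°, 342°.
Successive gaps around the wheel: 180°, 180°.
Two hues 180° apart are complementary.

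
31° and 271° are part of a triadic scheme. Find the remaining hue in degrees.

A triad places three hues 120° apart.
The full set through 31° is {31°, 151°, 271°}.
Given {31°, 271°}, the missing hue is 151°.

151°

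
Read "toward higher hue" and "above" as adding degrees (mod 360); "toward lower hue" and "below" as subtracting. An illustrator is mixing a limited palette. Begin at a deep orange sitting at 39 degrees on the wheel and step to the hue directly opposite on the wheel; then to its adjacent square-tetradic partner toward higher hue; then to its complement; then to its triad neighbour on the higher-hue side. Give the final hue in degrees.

249°

39 + 180 = 219°   (complement)
219 + 90 = 309°   (square ↑)
309 + 180 = 489 → 489 − 360 = 129°   (complement)
129 + 120 = 249°   (triadic ↑)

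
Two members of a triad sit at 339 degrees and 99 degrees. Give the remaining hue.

219°

A triad spaces three hues 120° apart.
The full set is {99°, 219°, 339°}.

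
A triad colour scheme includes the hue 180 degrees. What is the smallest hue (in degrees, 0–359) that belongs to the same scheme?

A triad places three hues 120° apart.
The full set through 180° is {60°, 180°, 300°}.

60°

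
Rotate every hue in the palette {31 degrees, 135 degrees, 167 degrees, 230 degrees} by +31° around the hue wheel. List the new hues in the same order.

31 + 31 = 62°
135 + 31 = 166°
167 + 31 = 198°
230 + 31 = 261°

62°, 166°, 198°, 261°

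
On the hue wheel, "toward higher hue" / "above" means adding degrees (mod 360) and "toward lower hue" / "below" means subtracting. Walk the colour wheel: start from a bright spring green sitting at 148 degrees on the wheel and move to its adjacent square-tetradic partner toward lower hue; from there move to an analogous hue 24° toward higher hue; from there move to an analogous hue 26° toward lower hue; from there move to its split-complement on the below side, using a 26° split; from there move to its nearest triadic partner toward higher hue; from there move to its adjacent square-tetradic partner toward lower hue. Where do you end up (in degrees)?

240°

square ↓ −90°: 148 − 90 = 58°
analog 24° ↑ +24°: 58 + 24 = 82°
analog 26° ↓ −26°: 82 − 26 = 56°
split-comp 26° ↓ +154°: 56 + 154 = 210°
triadic ↑ +120°: 210 + 120 = 330°
square ↓ −90°: 330 − 90 = 240°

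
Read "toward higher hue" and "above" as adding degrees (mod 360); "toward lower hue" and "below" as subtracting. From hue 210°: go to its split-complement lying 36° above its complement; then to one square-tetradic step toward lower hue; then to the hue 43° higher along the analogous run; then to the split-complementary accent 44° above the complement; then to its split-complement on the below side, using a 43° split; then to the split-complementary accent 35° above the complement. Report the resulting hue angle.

235°

split-comp 36° ↑ +216°: 210 + 216 = 426 → 426 − 360 = 66°
square ↓ −90°: 66 − 90 = -24 → -24 + 360 = 336°
analog 43° ↑ +43°: 336 + 43 = 379 → 379 − 360 = 19°
split-comp 44° ↑ +224°: 19 + 224 = 243°
split-comp 43° ↓ +137°: 243 + 137 = 380 → 380 − 360 = 20°
split-comp 35° ↑ +215°: 20 + 215 = 235°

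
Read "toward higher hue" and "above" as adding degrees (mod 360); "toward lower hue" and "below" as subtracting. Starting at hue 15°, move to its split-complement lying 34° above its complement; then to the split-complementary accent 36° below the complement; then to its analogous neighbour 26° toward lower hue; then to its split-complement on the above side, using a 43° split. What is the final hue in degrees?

210°

15 + 214 = 229°   (split-comp 34° ↑)
229 + 144 = 373 → 373 − 360 = 13°   (split-comp 36° ↓)
13 − 26 = -13 → -13 + 360 = 347°   (analog 26° ↓)
347 + 223 = 570 → 570 − 360 = 210°   (split-comp 43° ↑)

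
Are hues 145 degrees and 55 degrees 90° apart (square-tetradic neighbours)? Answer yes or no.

Angular distance: |145 − 55| = 90 = 90°.
90° apart (square-tetradic neighbours) requires 90°.

yes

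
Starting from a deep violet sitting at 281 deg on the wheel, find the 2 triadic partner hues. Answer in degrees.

A triad places three hues 120° apart.
281 + 120 = 401 → 401 − 360 = 41°
281 + 240 = 521 → 521 − 360 = 161°

41° and 161°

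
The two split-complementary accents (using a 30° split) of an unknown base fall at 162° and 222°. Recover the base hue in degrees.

12°

The accents sit 30° either side of the complement, so the complement is their short-arc midpoint on the wheel.
Short-arc midpoint of 162° and 222°: 192°.
Base is 180° from the complement: 192 − 180 = 12°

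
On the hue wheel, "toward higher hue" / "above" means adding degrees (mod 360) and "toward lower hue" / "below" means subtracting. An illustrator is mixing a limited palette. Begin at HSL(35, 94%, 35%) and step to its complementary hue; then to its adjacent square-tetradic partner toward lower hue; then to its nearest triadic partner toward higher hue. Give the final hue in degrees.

35 + 180 = 215°   (complement)
215 − 90 = 125°   (square ↓)
125 + 120 = 245°   (triadic ↑)

245°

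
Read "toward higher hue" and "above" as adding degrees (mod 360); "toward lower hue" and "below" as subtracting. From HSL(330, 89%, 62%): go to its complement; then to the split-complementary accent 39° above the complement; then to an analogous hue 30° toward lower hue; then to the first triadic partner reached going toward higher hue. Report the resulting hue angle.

+180° (complement): 330 + 180 = 510 → 510 − 360 = 150°
+219° (split-comp 39° ↑): 150 + 219 = 369 → 369 − 360 = 9°
−30° (analog 30° ↓): 9 − 30 = -21 → -21 + 360 = 339°
+120° (triadic ↑): 339 + 120 = 459 → 459 − 360 = 99°

99°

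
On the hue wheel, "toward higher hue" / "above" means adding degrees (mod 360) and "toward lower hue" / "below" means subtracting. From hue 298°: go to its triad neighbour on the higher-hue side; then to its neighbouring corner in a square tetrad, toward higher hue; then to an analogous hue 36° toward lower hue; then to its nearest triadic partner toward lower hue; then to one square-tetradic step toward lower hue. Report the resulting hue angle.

262°

triadic ↑ +120°: 298 + 120 = 418 → 418 − 360 = 58°
square ↑ +90°: 58 + 90 = 148°
analog 36° ↓ −36°: 148 − 36 = 112°
triadic ↓ −120°: 112 − 120 = -8 → -8 + 360 = 352°
square ↓ −90°: 352 − 90 = 262°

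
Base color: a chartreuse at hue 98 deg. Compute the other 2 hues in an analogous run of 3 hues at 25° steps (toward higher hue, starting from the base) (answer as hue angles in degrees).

Analogous hues sit every 25° along the wheel.
98 + 25 = 123°
98 + 50 = 148°

123° and 148°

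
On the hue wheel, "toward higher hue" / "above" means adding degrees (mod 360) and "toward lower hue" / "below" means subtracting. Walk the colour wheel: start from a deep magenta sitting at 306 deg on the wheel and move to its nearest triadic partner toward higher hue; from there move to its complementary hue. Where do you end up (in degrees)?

246°

306 + 120 = 426 → 426 − 360 = 66°   (triadic ↑)
66 + 180 = 246°   (complement)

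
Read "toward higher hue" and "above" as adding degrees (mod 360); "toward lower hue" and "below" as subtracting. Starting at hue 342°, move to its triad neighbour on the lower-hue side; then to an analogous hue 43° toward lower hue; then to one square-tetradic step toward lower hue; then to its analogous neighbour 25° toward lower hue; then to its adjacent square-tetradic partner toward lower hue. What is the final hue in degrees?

334°

triadic ↓ −120°: 342 − 120 = 222°
analog 43° ↓ −43°: 222 − 43 = 179°
square ↓ −90°: 179 − 90 = 89°
analog 25° ↓ −25°: 89 − 25 = 64°
square ↓ −90°: 64 − 90 = -26 → -26 + 360 = 334°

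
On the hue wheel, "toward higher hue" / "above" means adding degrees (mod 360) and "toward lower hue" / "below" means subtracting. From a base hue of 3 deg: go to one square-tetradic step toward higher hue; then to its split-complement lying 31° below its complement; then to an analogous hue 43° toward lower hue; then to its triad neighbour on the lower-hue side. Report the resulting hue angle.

square ↑ +90°: 3 + 90 = 93°
split-comp 31° ↓ +149°: 93 + 149 = 242°
analog 43° ↓ −43°: 242 − 43 = 199°
triadic ↓ −120°: 199 − 120 = 79°

79°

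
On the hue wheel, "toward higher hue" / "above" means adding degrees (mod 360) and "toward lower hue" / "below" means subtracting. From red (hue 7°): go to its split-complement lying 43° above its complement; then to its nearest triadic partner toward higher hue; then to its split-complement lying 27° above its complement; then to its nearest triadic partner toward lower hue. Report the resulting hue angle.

split-comp 43° ↑ +223°: 7 + 223 = 230°
triadic ↑ +120°: 230 + 120 = 350°
split-comp 27° ↑ +207°: 350 + 207 = 557 → 557 − 360 = 197°
triadic ↓ −120°: 197 − 120 = 77°

77°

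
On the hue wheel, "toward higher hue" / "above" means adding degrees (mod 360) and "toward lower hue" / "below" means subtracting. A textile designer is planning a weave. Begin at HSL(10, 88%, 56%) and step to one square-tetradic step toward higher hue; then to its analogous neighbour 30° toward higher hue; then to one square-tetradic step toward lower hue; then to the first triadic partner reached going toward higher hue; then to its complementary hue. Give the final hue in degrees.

+90° (square ↑): 10 + 90 = 100°
+30° (analog 30° ↑): 100 + 30 = 130°
−90° (square ↓): 130 − 90 = 40°
+120° (triadic ↑): 40 + 120 = 160°
+180° (complement): 160 + 180 = 340°

340°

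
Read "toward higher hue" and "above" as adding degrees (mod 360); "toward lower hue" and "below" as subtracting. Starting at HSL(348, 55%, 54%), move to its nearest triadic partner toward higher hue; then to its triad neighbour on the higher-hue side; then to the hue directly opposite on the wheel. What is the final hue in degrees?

48°

348 + 120 = 468 → 468 − 360 = 108°   (triadic ↑)
108 + 120 = 228°   (triadic ↑)
228 + 180 = 408 → 408 − 360 = 48°   (complement)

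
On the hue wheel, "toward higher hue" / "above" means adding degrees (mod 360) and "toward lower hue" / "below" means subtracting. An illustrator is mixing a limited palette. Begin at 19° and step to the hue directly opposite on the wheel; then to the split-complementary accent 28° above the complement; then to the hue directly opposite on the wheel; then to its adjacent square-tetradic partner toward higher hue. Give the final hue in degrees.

complement +180°: 19 + 180 = 199°
split-comp 28° ↑ +208°: 199 + 208 = 407 → 407 − 360 = 47°
complement +180°: 47 + 180 = 227°
square ↑ +90°: 227 + 90 = 317°

317°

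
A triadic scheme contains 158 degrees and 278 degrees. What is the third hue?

38°

A triad spaces three hues 120° apart.
The full set is {38°, 158°, 278°}.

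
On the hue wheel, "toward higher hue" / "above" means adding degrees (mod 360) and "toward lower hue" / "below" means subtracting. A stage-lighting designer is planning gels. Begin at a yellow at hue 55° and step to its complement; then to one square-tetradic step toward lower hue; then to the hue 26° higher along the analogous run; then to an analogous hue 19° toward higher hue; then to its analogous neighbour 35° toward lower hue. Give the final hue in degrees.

155°

55 + 180 = 235°   (complement)
235 − 90 = 145°   (square ↓)
145 + 26 = 171°   (analog 26° ↑)
171 + 19 = 190°   (analog 19° ↑)
190 − 35 = 155°   (analog 35° ↓)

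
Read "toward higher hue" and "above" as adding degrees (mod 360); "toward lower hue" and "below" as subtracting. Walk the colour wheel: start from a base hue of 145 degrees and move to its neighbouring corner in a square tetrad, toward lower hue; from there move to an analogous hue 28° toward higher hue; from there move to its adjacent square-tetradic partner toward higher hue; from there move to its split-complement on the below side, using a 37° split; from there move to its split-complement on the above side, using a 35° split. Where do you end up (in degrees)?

171°

−90° (square ↓): 145 − 90 = 55°
+28° (analog 28° ↑): 55 + 28 = 83°
+90° (square ↑): 83 + 90 = 173°
+143° (split-comp 37° ↓): 173 + 143 = 316°
+215° (split-comp 35° ↑): 316 + 215 = 531 → 531 − 360 = 171°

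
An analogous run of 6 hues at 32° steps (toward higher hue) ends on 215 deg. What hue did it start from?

55°

5 steps of 32° (toward higher hue) give a net shift of +160°.
Start = end − shift: 215 − 160 = 55°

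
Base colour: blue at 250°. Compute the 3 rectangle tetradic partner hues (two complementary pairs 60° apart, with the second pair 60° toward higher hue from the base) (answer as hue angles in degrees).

A rectangular tetradic uses two complementary pairs 60° apart: offsets 0°, 60°, 180°, 240°.
250 + 60 = 310°
250 + 180 = 430 → 430 − 360 = 70°
250 + 240 = 490 → 490 − 360 = 130°

310°, 70° and 130°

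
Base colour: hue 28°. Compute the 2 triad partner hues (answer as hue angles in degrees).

148° and 268°

A triad places three hues 120° apart.
28 + 120 = 148°
28 + 240 = 268°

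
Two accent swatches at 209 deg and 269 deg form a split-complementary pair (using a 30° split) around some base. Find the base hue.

The accents sit 30° either side of the complement, so the complement is their short-arc midpoint on the wheel.
Short-arc midpoint of 209° and 269°: 239°.
Base is 180° from the complement: 239 − 180 = 59°

59°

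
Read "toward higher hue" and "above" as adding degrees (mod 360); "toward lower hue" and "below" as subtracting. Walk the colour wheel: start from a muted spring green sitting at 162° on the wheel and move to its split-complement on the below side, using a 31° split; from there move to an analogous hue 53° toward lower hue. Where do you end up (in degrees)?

split-comp 31° ↓ +149°: 162 + 149 = 311°
analog 53° ↓ −53°: 311 − 53 = 258°

258°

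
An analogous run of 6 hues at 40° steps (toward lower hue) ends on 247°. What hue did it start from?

87°

5 steps of 40° (toward lower hue) give a net shift of −200°.
Start = end − shift: 247 + 200 = 447 → 447 − 360 = 87°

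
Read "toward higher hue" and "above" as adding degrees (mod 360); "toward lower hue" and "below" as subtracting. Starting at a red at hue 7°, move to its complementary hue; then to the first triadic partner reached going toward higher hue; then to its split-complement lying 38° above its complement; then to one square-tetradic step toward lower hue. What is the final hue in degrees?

75°

7 + 180 = 187°   (complement)
187 + 120 = 307°   (triadic ↑)
307 + 218 = 525 → 525 − 360 = 165°   (split-comp 38° ↑)
165 − 90 = 75°   (square ↓)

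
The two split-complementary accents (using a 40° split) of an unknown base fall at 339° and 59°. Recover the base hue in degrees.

The accents sit 40° either side of the complement, so the complement is their short-arc midpoint on the wheel.
Short-arc midpoint of 339° and 59°: 19°.
Base is 180° from the complement: 19 − 180 = -161 → -161 + 360 = 199°

199°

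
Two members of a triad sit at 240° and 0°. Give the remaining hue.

A triad spaces three hues 120° apart.
The full set is {0°, 120°, 240°}.

120°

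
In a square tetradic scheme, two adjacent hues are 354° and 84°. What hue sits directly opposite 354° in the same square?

174°

A square tetradic scheme places four hues 90° apart; opposite corners are 180° apart.
354 + 180 = 534 → 534 − 360 = 174°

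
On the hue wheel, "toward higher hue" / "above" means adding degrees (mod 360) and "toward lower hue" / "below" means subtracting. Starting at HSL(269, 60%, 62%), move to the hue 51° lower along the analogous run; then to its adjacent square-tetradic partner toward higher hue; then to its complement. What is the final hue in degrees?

128°

−51° (analog 51° ↓): 269 − 51 = 218°
+90° (square ↑): 218 + 90 = 308°
+180° (complement): 308 + 180 = 488 → 488 − 360 = 128°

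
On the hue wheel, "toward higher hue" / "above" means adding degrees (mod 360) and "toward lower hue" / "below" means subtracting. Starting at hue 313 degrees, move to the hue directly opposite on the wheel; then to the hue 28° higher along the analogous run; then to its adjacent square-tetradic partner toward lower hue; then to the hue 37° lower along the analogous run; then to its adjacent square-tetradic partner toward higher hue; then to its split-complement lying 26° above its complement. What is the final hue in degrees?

330°

313 + 180 = 493 → 493 − 360 = 133°   (complement)
133 + 28 = 161°   (analog 28° ↑)
161 − 90 = 71°   (square ↓)
71 − 37 = 34°   (analog 37° ↓)
34 + 90 = 124°   (square ↑)
124 + 206 = 330°   (split-comp 26° ↑)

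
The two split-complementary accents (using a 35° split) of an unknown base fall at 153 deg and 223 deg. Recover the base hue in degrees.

The accents sit 35° either side of the complement, so the complement is their short-arc midpoint on the wheel.
Short-arc midpoint of 153° and 223°: 188°.
Base is 180° from the complement: 188 − 180 = 8°

8°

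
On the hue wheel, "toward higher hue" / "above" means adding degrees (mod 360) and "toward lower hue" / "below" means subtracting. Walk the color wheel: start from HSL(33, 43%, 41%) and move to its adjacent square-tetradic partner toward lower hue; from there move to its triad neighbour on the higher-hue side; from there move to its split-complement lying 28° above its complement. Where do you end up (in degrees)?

271°

33 − 90 = -57 → -57 + 360 = 303°   (square ↓)
303 + 120 = 423 → 423 − 360 = 63°   (triadic ↑)
63 + 208 = 271°   (split-comp 28° ↑)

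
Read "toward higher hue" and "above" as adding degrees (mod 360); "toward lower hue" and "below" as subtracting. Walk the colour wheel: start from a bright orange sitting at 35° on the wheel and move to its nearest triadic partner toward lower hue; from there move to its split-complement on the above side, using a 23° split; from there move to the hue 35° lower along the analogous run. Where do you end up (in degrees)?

35 − 120 = -85 → -85 + 360 = 275°   (triadic ↓)
275 + 203 = 478 → 478 − 360 = 118°   (split-comp 23° ↑)
118 − 35 = 83°   (analog 35° ↓)

83°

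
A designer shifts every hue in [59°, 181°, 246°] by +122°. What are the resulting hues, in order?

59 + 122 = 181°
181 + 122 = 303°
246 + 122 = 368 → 368 − 360 = 8°

181°, 303°, 8°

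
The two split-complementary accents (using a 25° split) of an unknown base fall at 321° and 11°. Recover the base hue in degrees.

166°

The accents sit 25° either side of the complement, so the complement is their short-arc midpoint on the wheel.
Short-arc midpoint of 321° and 11°: 346°.
Base is 180° from the complement: 346 − 180 = 166°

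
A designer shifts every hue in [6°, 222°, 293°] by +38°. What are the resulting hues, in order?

44°, 260°, 331°

6 + 38 = 44°
222 + 38 = 260°
293 + 38 = 331°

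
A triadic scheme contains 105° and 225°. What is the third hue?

A triad spaces three hues 120° apart.
The full set is {105°, 225°, 345°}.

345°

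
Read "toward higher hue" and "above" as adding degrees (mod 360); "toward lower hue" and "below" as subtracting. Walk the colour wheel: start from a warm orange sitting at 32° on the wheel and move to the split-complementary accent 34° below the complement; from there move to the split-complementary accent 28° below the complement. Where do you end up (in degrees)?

32 + 146 = 178°   (split-comp 34° ↓)
178 + 152 = 330°   (split-comp 28° ↓)

330°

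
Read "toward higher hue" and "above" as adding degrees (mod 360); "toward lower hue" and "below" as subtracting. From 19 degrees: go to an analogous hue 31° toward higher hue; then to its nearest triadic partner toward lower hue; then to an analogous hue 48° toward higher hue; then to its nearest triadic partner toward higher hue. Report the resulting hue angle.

+31° (analog 31° ↑): 19 + 31 = 50°
−120° (triadic ↓): 50 − 120 = -70 → -70 + 360 = 290°
+48° (analog 48° ↑): 290 + 48 = 338°
+120° (triadic ↑): 338 + 120 = 458 → 458 − 360 = 98°

98°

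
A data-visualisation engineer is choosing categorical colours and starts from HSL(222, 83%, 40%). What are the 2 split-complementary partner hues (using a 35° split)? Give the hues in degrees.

7° and 77°

Split-complementary hues sit 35° either side of the complement.
Complement of 222°: 222 + 180 = 402 → 402 − 360 = 42°
42 − 35 = 7°
42 + 35 = 77°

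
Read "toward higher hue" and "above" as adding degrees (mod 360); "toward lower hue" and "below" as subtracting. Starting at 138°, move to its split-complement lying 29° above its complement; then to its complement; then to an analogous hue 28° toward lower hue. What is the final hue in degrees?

split-comp 29° ↑ +209°: 138 + 209 = 347°
complement +180°: 347 + 180 = 527 → 527 − 360 = 167°
analog 28° ↓ −28°: 167 − 28 = 139°

139°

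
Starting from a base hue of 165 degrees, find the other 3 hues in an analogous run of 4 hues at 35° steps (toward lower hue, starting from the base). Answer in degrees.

130°, 95°, and 60°

Analogous hues sit every 35° along the wheel.
165 − 35 = 130°
165 − 70 = 95°
165 − 105 = 60°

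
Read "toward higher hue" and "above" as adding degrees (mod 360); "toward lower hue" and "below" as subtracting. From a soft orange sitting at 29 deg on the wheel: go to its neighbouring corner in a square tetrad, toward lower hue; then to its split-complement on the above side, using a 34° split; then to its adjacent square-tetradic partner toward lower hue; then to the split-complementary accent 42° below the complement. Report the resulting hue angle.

−90° (square ↓): 29 − 90 = -61 → -61 + 360 = 299°
+214° (split-comp 34° ↑): 299 + 214 = 513 → 513 − 360 = 153°
−90° (square ↓): 153 − 90 = 63°
+138° (split-comp 42° ↓): 63 + 138 = 201°

201°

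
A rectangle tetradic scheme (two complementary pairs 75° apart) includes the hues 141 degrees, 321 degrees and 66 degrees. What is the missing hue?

A rectangular tetradic uses two complementary pairs 75° apart: offsets 0°, 75°, 180°, 255°.
Among {66°, 141°, 321°}, 141° and 321° are a 180° pair.
The remaining hue 66° needs its own complement: 66 + 180 = 246°

246°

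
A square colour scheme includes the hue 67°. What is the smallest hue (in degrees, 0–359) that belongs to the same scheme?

67°

A square tetradic scheme places four hues every 90°.
The full set through 67° is {67°, 157°, 247°, 337°}.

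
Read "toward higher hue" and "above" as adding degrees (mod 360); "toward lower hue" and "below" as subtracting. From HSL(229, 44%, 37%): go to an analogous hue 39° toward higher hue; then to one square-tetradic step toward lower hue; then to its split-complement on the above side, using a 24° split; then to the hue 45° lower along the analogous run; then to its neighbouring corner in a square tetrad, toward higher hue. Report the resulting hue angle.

+39° (analog 39° ↑): 229 + 39 = 268°
−90° (square ↓): 268 − 90 = 178°
+204° (split-comp 24° ↑): 178 + 204 = 382 → 382 − 360 = 22°
−45° (analog 45° ↓): 22 − 45 = -23 → -23 + 360 = 337°
+90° (square ↑): 337 + 90 = 427 → 427 − 360 = 67°

67°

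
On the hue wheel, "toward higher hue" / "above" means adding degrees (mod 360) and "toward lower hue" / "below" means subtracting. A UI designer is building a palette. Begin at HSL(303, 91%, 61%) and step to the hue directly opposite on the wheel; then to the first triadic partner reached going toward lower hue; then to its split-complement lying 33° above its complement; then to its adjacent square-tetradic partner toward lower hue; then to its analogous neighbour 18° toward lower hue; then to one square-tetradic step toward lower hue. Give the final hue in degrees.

+180° (complement): 303 + 180 = 483 → 483 − 360 = 123°
−120° (triadic ↓): 123 − 120 = 3°
+213° (split-comp 33° ↑): 3 + 213 = 216°
−90° (square ↓): 216 − 90 = 126°
−18° (analog 18° ↓): 126 − 18 = 108°
−90° (square ↓): 108 − 90 = 18°

18°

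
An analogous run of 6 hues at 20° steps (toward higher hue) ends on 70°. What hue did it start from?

5 steps of 20° (toward higher hue) give a net shift of +100°.
Start = end − shift: 70 − 100 = -30 → -30 + 360 = 330°

330°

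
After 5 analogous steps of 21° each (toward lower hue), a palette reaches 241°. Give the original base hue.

346°

5 steps of 21° (toward lower hue) give a net shift of −105°.
Start = end − shift: 241 + 105 = 346°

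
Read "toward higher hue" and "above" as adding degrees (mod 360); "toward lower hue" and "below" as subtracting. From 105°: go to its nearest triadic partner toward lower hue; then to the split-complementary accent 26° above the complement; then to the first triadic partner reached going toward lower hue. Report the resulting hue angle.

triadic ↓ −120°: 105 − 120 = -15 → -15 + 360 = 345°
split-comp 26° ↑ +206°: 345 + 206 = 551 → 551 − 360 = 191°
triadic ↓ −120°: 191 − 120 = 71°

71°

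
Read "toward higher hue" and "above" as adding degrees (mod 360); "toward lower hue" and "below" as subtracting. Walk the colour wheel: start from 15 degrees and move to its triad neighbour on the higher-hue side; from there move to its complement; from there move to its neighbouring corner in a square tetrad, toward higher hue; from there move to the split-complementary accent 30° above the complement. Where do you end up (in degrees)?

triadic ↑ +120°: 15 + 120 = 135°
complement +180°: 135 + 180 = 315°
square ↑ +90°: 315 + 90 = 405 → 405 − 360 = 45°
split-comp 30° ↑ +210°: 45 + 210 = 255°

255°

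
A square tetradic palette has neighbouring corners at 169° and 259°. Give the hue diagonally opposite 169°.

349°

A square tetradic scheme places four hues 90° apart; opposite corners are 180° apart.
169 + 180 = 349°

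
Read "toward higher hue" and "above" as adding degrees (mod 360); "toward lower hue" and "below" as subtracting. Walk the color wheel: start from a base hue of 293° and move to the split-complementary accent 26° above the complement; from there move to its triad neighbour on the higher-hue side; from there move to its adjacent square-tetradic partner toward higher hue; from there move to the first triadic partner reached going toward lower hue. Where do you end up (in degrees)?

+206° (split-comp 26° ↑): 293 + 206 = 499 → 499 − 360 = 139°
+120° (triadic ↑): 139 + 120 = 259°
+90° (square ↑): 259 + 90 = 349°
−120° (triadic ↓): 349 − 120 = 229°

229°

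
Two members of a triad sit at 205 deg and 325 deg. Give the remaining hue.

85°

A triad spaces three hues 120° apart.
The full set is {85°, 205°, 325°}.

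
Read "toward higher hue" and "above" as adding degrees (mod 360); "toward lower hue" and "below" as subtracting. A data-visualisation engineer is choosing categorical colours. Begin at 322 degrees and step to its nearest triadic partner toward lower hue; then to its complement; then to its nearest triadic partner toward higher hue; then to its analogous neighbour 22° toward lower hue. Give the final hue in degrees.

−120° (triadic ↓): 322 − 120 = 202°
+180° (complement): 202 + 180 = 382 → 382 − 360 = 22°
+120° (triadic ↑): 22 + 120 = 142°
−22° (analog 22° ↓): 142 − 22 = 120°

120°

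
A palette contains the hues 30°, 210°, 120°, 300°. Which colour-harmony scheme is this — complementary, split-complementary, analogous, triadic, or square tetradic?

square tetradic

Sort the hues: 30°, 120°, 210°, 300°.
Successive gaps around the wheel: 90°, 90°, 90°, 90°.
Four hues every 90° form a square tetradic scheme.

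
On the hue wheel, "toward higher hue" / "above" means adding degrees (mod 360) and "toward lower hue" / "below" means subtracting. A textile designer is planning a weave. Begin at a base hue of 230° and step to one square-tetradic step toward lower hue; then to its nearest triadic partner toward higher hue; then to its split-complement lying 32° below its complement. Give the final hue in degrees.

48°

230 − 90 = 140°   (square ↓)
140 + 120 = 260°   (triadic ↑)
260 + 148 = 408 → 408 − 360 = 48°   (split-comp 32° ↓)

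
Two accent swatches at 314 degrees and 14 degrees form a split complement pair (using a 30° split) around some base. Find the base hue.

164°

The accents sit 30° either side of the complement, so the complement is their short-arc midpoint on the wheel.
Short-arc midpoint of 314° and 14°: 344°.
Base is 180° from the complement: 344 − 180 = 164°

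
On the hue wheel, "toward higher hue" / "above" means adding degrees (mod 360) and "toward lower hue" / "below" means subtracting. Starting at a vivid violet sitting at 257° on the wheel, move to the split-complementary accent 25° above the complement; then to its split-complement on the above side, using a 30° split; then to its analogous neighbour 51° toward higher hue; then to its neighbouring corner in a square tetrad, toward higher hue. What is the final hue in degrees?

split-comp 25° ↑ +205°: 257 + 205 = 462 → 462 − 360 = 102°
split-comp 30° ↑ +210°: 102 + 210 = 312°
analog 51° ↑ +51°: 312 + 51 = 363 → 363 − 360 = 3°
square ↑ +90°: 3 + 90 = 93°

93°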